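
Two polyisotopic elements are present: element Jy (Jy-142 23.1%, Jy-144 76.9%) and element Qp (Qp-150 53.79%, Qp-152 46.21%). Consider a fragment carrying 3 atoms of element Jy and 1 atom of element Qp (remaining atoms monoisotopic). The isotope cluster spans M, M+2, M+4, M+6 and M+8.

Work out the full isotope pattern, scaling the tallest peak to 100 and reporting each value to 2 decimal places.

1.53 : 16.57 : 63.90 : 100.00 : 48.42

Element Jy pattern (n=3): 0.01232639 : 0.12310383 : 0.40981317 : 0.45475661
Element Qp pattern (n=1): 0.5379 : 0.4621
Convolve the two distributions (both contribute in 2-u steps):
  M: 0.01232639×0.5379 = 0.006630
  M+2: 0.01232639×0.4621 + 0.12310383×0.5379 = 0.071914
  M+4: 0.12310383×0.4621 + 0.40981317×0.5379 = 0.277325
  M+6: 0.40981317×0.4621 + 0.45475661×0.5379 = 0.433988
  M+8: 0.45475661×0.4621 = 0.210143
Scale to base peak (0.433988) = 100: 1.53 : 16.57 : 63.90 : 100.00 : 48.42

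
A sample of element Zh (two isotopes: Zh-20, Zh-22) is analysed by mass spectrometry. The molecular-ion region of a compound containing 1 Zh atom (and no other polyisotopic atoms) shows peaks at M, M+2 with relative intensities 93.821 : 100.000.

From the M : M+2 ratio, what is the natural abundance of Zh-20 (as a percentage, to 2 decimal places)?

48.41%

Write p for the Zh-20 fraction. I(M+2)/I(M) = [C(1,1)·p^0·(1−p)] / p^1 = 1·(1−p)/p = 100.000/93.821 = 1.0659
(1−p)/p = 1.0659/1 = 1.0659  ⇒  p = 1/(1 + 1.0659) = 0.4841
Zh-20: 48.41%, Zh-22: 51.59%.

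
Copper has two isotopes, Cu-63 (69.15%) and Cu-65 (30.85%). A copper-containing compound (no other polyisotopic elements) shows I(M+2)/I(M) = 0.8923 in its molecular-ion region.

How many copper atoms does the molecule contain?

The M+2/M ratio from n Cu atoms is n · q/p = n · 0.3085/0.6915.
n = 0.8923 × 0.6915/0.3085 = 2.00 ≈ 2

2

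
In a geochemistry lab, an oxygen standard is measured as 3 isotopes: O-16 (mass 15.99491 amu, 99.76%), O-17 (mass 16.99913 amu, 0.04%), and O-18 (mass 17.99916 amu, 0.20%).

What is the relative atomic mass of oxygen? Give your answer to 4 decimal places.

15.9993 amu

Weight each isotope mass by its fractional abundance: 0.9976 × 15.99491 + 0.0004 × 16.99913 + 0.0020 × 17.99916
= 15.956522 + 0.006800 + 0.035998 = 15.999320 amu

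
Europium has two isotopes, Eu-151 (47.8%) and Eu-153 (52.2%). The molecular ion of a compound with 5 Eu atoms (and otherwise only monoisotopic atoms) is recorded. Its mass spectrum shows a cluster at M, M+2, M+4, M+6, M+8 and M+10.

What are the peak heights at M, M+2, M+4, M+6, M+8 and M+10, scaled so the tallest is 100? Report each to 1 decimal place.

Expanding (0.478 + 0.522)^5:
P(M) = 0.478^5 = 0.024954
P(M+2) = 5 × 0.478^4 × 0.522^1 = 0.136255
P(M+4) = 10 × 0.478^3 × 0.522^2 = 0.297594
P(M+6) = 10 × 0.478^2 × 0.522^3 = 0.324988
P(M+8) = 5 × 0.478^1 × 0.522^4 = 0.177452
P(M+10) = 0.522^5 = 0.038757
The M+6 peak is largest (0.324988); scaling to 100 gives 7.7 : 41.9 : 91.6 : 100.0 : 54.6 : 11.9.

7.7 : 41.9 : 91.6 : 100.0 : 54.6 : 11.9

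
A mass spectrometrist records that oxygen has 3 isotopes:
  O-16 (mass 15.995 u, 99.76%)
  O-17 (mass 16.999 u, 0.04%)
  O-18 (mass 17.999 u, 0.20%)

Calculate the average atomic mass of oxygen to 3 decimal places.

Average mass = Σ (abundance × isotope mass) = 0.9976 × 15.995 + 0.0004 × 16.999 + 0.0020 × 17.999
= 15.9566 + 0.0068 + 0.0360 = 15.9994 u

15.999 u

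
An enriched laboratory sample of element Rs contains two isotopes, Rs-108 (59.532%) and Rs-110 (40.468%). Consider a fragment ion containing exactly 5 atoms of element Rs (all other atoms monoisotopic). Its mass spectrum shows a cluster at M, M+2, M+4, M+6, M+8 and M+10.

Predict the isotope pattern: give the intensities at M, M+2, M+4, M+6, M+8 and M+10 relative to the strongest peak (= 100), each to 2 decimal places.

Expanding (0.59532 + 0.40468)^5:
P(M) = 0.59532^5 = 0.074774
P(M+2) = 5 × 0.59532^4 × 0.40468^1 = 0.254146
P(M+4) = 10 × 0.59532^3 × 0.40468^2 = 0.345521
P(M+6) = 10 × 0.59532^2 × 0.40468^3 = 0.234875
P(M+8) = 5 × 0.59532^1 × 0.40468^4 = 0.079830
P(M+10) = 0.40468^5 = 0.010853
The M+4 peak is largest (0.345521); scaling to 100 gives 21.64 : 73.55 : 100.00 : 67.98 : 23.10 : 3.14.

21.64 : 73.55 : 100.00 : 67.98 : 23.10 : 3.14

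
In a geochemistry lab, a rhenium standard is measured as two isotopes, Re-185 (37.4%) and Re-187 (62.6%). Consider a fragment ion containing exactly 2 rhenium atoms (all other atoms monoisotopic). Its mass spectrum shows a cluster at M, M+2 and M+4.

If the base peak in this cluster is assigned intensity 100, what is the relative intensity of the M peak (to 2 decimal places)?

(0.374 + 0.626)^2 gives M 0.1399, M+2 0.4682, M+4 0.3919; the largest is M+2.
P(M+2) = C(2,1) × 0.374^1 × 0.626^1 = 2 × 0.3740 × 0.6260 = 0.468248 (base)
P(M) = C(2,0) × 0.374^2 × 0.626^0 = 1 × 0.139876 × 1.0000 = 0.139876
Relative intensity = 0.139876 / 0.468248 × 100 = 29.87

29.87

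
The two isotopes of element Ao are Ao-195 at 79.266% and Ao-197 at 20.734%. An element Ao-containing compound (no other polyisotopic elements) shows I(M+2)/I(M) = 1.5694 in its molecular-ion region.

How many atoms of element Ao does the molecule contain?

6

The M+2/M ratio from n Ao atoms is n · q/p = n · 0.20734/0.79266.
n = 1.5694 × 0.79266/0.20734 = 6.00 ≈ 6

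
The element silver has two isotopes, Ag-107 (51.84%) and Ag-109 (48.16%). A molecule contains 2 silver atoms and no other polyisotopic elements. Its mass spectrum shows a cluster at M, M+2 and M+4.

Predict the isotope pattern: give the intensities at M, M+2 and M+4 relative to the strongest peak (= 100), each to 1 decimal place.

53.8 : 100.0 : 46.5

The 2 Ag atoms are independent, so intensities follow the terms of (0.5184 + 0.4816)^2.
P(M) = 0.5184^2 = 0.268739
P(M+2) = 2 × 0.5184^1 × 0.4816^1 = 0.499323
P(M+4) = 0.4816^2 = 0.231939
The M+2 peak is largest (0.499323); scaling to 100 gives 53.8 : 100.0 : 46.5.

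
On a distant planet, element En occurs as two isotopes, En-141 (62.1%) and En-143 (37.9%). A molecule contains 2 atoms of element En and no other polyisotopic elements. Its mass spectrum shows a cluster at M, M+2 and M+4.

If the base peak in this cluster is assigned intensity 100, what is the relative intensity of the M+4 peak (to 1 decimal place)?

Binomial terms of (0.621 + 0.379)^2: M 0.3856, M+2 0.4707, M+4 0.1436 → M+2 is the base peak.
P(M+2) = C(2,1) × 0.621^1 × 0.379^1 = 2 × 0.6210 × 0.3790 = 0.470718 (base)
P(M+4) = C(2,2) × 0.621^0 × 0.379^2 = 1 × 1.0000 × 0.143641 = 0.143641
Relative intensity = 0.143641 / 0.470718 × 100 = 30.5

30.5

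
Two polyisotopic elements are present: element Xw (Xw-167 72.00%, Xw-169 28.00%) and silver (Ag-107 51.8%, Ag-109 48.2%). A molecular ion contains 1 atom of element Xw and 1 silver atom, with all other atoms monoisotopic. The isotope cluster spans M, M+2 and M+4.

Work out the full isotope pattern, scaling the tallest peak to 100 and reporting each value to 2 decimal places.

75.79 : 100.00 : 27.43

Element Xw pattern (n=1): 0.7200 : 0.2800
Silver pattern (n=1): 0.5180 : 0.4820
Convolve the two distributions (both contribute in 2-u steps):
  M: 0.7200×0.5180 = 0.372960
  M+2: 0.7200×0.4820 + 0.2800×0.5180 = 0.492080
  M+4: 0.2800×0.4820 = 0.134960
Scale to base peak (0.492080) = 100: 75.79 : 100.00 : 27.43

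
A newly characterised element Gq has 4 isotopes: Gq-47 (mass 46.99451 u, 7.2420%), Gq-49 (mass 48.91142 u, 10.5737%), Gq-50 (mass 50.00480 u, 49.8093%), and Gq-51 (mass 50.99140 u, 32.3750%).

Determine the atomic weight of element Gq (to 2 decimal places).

Average mass = Σ (abundance × isotope mass) = 0.072420 × 46.99451 + 0.105737 × 48.91142 + 0.498093 × 50.00480 + 0.323750 × 50.99140
= 3.403342 + 5.171747 + 24.907041 + 16.508466 = 49.990596 u

49.99 u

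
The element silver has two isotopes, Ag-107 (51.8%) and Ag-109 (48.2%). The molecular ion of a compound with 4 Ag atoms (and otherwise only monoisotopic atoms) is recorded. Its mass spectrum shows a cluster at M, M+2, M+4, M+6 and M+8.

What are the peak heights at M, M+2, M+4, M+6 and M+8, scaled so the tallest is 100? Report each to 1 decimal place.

Each Ag atom is independently Ag-107 (p = 0.518) or Ag-109 (q = 0.482); the cluster is the binomial expansion (p + q)^4.
P(M) = 0.518^4 = 0.071998
P(M+2) = 4 × 0.518^3 × 0.482^1 = 0.267976
P(M+4) = 6 × 0.518^2 × 0.482^2 = 0.374029
P(M+6) = 4 × 0.518^1 × 0.482^3 = 0.232023
P(M+8) = 0.482^4 = 0.053974
The M+4 peak is largest (0.374029); scaling to 100 gives 19.2 : 71.6 : 100.0 : 62.0 : 14.4.

19.2 : 71.6 : 100.0 : 62.0 : 14.4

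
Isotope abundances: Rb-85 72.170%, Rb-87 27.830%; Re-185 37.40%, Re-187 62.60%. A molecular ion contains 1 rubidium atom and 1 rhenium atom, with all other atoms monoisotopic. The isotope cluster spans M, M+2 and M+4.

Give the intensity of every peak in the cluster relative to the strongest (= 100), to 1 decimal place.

Rubidium pattern (n=1): 0.7217 : 0.2783
Rhenium pattern (n=1): 0.3740 : 0.6260
Convolve the two distributions (both contribute in 2-u steps):
  M: 0.7217×0.3740 = 0.269916
  M+2: 0.7217×0.6260 + 0.2783×0.3740 = 0.555868
  M+4: 0.2783×0.6260 = 0.174216
Scale to base peak (0.555868) = 100: 48.6 : 100.0 : 31.3

48.6 : 100.0 : 31.3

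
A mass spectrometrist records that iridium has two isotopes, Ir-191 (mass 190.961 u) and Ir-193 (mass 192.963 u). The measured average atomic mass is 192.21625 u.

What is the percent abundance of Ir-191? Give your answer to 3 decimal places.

Let x be the fractional abundance of Ir-191; then Ir-193 has abundance 1 − x.
190.961·x + 192.963·(1 − x) = 192.21625
(190.961 − 192.963)·x = 192.21625 − 192.963
x = -0.74675 / -2.002 = 0.37300 → 37.300% Ir-191, 62.700% Ir-193.

37.300%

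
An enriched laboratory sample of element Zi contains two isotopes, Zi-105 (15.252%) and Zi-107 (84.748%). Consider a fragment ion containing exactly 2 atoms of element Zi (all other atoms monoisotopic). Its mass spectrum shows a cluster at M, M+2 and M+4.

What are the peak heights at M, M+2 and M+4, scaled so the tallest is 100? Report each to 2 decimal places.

3.24 : 35.99 : 100.00

The 2 Zi atoms are independent, so intensities follow the terms of (0.15252 + 0.84748)^2.
P(M) = 0.15252^2 = 0.023262
P(M+2) = 2 × 0.15252^1 × 0.84748^1 = 0.258515
P(M+4) = 0.84748^2 = 0.718222
The M+4 peak is largest (0.718222); scaling to 100 gives 3.24 : 35.99 : 100.00.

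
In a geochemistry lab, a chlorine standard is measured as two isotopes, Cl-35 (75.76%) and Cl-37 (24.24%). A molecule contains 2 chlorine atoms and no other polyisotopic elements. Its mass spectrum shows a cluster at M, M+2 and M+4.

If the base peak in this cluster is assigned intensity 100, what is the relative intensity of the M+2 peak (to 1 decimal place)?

Term probabilities: M 0.5740, M+2 0.3673, M+4 0.0588. Base peak = M.
P(M) = C(2,0) × 0.7576^2 × 0.2424^0 = 1 × 0.57395776 × 1.0000 = 0.573958 (base)
P(M+2) = C(2,1) × 0.7576^1 × 0.2424^1 = 2 × 0.7576 × 0.2424 = 0.367284
Relative intensity = 0.367284 / 0.573958 × 100 = 64.0

64.0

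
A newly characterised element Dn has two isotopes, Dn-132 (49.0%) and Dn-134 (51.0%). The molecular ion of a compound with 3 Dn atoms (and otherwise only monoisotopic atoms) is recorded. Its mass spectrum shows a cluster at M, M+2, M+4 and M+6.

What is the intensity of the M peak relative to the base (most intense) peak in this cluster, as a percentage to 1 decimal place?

30.8%

Binomial terms of (0.490 + 0.510)^3: M 0.1176, M+2 0.3674, M+4 0.3823, M+6 0.1327 → M+4 is the base peak.
P(M+4) = C(3,2) × 0.490^1 × 0.510^2 = 3 × 0.4900 × 0.2601 = 0.382347 (base)
P(M) = C(3,0) × 0.490^3 × 0.510^0 = 1 × 0.117649 × 1.0000 = 0.117649
Relative intensity = 0.117649 / 0.382347 × 100 = 30.8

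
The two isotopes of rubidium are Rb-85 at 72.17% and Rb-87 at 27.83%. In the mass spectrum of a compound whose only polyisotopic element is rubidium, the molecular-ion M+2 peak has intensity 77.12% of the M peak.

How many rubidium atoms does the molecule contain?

With n Rb atoms, P(M+2)/P(M) = C(n,1)·p^(n−1)q / p^n = n·q/p = n · 0.2783/0.7217.
n = 0.7712 × 0.7217/0.2783 = 2.00 ≈ 2

2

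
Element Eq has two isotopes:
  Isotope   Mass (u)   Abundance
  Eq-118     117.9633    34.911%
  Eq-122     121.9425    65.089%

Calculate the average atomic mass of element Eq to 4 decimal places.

Ar = Σ fᵢ·mᵢ = 0.34911 × 117.9633 + 0.65089 × 121.9425
= 41.18217 + 79.37115 = 120.55332 u

120.5533 u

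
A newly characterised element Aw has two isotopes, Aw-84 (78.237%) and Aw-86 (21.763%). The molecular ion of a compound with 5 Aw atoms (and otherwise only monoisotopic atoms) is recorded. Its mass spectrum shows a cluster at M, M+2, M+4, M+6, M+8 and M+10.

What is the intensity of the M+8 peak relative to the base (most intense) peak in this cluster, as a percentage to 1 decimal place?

2.2%

(0.78237 + 0.21763)^5 gives M 0.2931, M+2 0.4077, M+4 0.2268, M+6 0.0631, M+8 0.0088, M+10 0.0005; the largest is M+2.
P(M+2) = C(5,1) × 0.78237^4 × 0.21763^1 = 5 × 0.37466986 × 0.21763 = 0.407697 (base)
P(M+8) = C(5,4) × 0.78237^1 × 0.21763^4 = 5 × 0.78237 × 0.00224324 = 0.008775
Relative intensity = 0.008775 / 0.407697 × 100 = 2.2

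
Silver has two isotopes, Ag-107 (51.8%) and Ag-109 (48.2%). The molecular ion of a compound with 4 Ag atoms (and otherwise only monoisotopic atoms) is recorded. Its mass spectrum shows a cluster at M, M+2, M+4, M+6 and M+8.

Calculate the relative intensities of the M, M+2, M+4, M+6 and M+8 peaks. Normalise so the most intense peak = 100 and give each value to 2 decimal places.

19.25 : 71.65 : 100.00 : 62.03 : 14.43

Expanding (0.518 + 0.482)^4:
P(M) = 0.518^4 = 0.071998
P(M+2) = 4 × 0.518^3 × 0.482^1 = 0.267976
P(M+4) = 6 × 0.518^2 × 0.482^2 = 0.374029
P(M+6) = 4 × 0.518^1 × 0.482^3 = 0.232023
P(M+8) = 0.482^4 = 0.053974
The M+4 peak is largest (0.374029); scaling to 100 gives 19.25 : 71.65 : 100.00 : 62.03 : 14.43.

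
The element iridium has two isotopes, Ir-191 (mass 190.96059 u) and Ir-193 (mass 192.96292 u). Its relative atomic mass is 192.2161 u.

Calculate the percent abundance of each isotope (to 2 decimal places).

Let x be the fractional abundance of Ir-191; then Ir-193 has abundance 1 − x.
190.96059·x + 192.96292·(1 − x) = 192.2161
(190.96059 − 192.96292)·x = 192.2161 − 192.96292
x = -0.74682 / -2.00233 = 0.37298 → 37.30% Ir-191, 62.70% Ir-193.

Ir-191: 37.30%, Ir-193: 62.70%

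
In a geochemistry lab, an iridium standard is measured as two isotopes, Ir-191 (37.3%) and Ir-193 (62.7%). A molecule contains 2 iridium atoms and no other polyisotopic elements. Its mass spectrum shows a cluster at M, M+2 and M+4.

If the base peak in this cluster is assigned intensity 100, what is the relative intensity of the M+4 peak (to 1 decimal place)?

84.0

(0.373 + 0.627)^2 gives M 0.1391, M+2 0.4677, M+4 0.3931; the largest is M+2.
P(M+2) = C(2,1) × 0.373^1 × 0.627^1 = 2 × 0.3730 × 0.6270 = 0.467742 (base)
P(M+4) = C(2,2) × 0.373^0 × 0.627^2 = 1 × 1.0000 × 0.393129 = 0.393129
Relative intensity = 0.393129 / 0.467742 × 100 = 84.0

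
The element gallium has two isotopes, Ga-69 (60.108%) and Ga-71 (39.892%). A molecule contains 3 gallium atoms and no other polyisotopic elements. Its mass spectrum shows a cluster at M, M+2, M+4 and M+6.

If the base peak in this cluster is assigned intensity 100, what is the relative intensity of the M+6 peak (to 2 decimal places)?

Binomial terms of (0.60108 + 0.39892)^3: M 0.2172, M+2 0.4324, M+4 0.2870, M+6 0.0635 → M+2 is the base peak.
P(M+2) = C(3,1) × 0.60108^2 × 0.39892^1 = 3 × 0.36129717 × 0.39892 = 0.432386 (base)
P(M+6) = C(3,3) × 0.60108^0 × 0.39892^3 = 1 × 1.0000 × 0.063483 = 0.063483
Relative intensity = 0.063483 / 0.432386 × 100 = 14.68

14.68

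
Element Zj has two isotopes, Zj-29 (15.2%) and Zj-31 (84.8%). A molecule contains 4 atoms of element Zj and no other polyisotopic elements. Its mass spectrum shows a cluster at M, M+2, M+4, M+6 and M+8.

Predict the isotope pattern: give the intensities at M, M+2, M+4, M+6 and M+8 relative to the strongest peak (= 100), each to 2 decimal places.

0.10 : 2.30 : 19.28 : 71.70 : 100.00

Expanding (0.152 + 0.848)^4:
P(M) = 0.152^4 = 0.000534
P(M+2) = 4 × 0.152^3 × 0.848^1 = 0.011912
P(M+4) = 6 × 0.152^2 × 0.848^2 = 0.099685
P(M+6) = 4 × 0.152^1 × 0.848^3 = 0.370759
P(M+8) = 0.848^4 = 0.517111
The M+8 peak is largest (0.517111); scaling to 100 gives 0.10 : 2.30 : 19.28 : 71.70 : 100.00.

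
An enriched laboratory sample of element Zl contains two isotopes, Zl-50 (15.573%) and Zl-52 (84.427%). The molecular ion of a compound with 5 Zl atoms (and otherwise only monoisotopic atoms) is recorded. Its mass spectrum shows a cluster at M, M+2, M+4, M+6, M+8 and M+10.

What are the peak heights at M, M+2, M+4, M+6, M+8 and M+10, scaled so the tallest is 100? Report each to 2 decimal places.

Expanding (0.15573 + 0.84427)^5:
P(M) = 0.15573^5 = 0.000092
P(M+2) = 5 × 0.15573^4 × 0.84427^1 = 0.002483
P(M+4) = 10 × 0.15573^3 × 0.84427^2 = 0.026920
P(M+6) = 10 × 0.15573^2 × 0.84427^3 = 0.145945
P(M+8) = 5 × 0.15573^1 × 0.84427^4 = 0.395610
P(M+10) = 0.84427^5 = 0.428950
The M+10 peak is largest (0.428950); scaling to 100 gives 0.02 : 0.58 : 6.28 : 34.02 : 92.23 : 100.00.

0.02 : 0.58 : 6.28 : 34.02 : 92.23 : 100.00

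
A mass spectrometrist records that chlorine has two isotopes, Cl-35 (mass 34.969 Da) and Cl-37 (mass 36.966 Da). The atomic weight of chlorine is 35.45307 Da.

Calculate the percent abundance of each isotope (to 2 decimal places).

Let x be the fractional abundance of Cl-35; then Cl-37 has abundance 1 − x.
34.969·x + 36.966·(1 − x) = 35.45307
(34.969 − 36.966)·x = 35.45307 − 36.966
x = -1.51293 / -1.997 = 0.75760 → 75.76% Cl-35, 24.24% Cl-37.

Cl-35: 75.76%, Cl-37: 24.24%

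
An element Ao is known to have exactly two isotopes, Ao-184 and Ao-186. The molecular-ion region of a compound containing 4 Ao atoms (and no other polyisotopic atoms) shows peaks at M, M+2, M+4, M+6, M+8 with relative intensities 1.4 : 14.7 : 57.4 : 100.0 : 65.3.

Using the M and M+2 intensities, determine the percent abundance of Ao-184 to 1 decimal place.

27.6%

If p is the fraction of Ao that is Ao-184, then I(M+2)/I(M) = [C(4,1)·p^3·(1−p)] / p^4 = 4·(1−p)/p = 14.7/1.4 = 10.5000
(1−p)/p = 10.5000/4 = 2.6250  ⇒  p = 1/(1 + 2.6250) = 0.2759
Ao-184: 27.6%, Ao-186: 72.4%.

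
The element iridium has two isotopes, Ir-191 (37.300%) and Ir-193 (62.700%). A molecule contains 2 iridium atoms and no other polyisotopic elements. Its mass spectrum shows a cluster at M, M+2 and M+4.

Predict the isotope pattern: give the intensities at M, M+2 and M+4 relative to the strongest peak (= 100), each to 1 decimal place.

29.7 : 100.0 : 84.0

Expanding (0.37300 + 0.62700)^2:
P(M) = 0.37300^2 = 0.139129
P(M+2) = 2 × 0.37300^1 × 0.62700^1 = 0.467742
P(M+4) = 0.62700^2 = 0.393129
The M+2 peak is largest (0.467742); scaling to 100 gives 29.7 : 100.0 : 84.0.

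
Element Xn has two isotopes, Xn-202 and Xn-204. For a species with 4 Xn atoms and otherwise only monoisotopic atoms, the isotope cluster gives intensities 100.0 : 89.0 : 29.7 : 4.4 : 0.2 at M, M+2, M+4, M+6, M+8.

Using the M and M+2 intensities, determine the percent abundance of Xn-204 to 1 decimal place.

Write p for the Xn-202 fraction. I(M+2)/I(M) = [C(4,1)·p^3·(1−p)] / p^4 = 4·(1−p)/p = 89.0/100.0 = 0.8900
(1−p)/p = 0.8900/4 = 0.2225  ⇒  p = 1/(1 + 0.2225) = 0.8180
Xn-202: 81.8%, Xn-204: 18.2%.

18.2%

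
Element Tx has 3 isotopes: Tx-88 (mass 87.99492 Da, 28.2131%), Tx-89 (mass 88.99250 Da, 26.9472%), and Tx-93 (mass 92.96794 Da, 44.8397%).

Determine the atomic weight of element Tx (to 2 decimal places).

Weight each isotope mass by its fractional abundance: 0.282131 × 87.99492 + 0.269472 × 88.99250 + 0.448397 × 92.96794
= 24.826095 + 23.980987 + 41.686545 = 90.493627 Da

90.49 Da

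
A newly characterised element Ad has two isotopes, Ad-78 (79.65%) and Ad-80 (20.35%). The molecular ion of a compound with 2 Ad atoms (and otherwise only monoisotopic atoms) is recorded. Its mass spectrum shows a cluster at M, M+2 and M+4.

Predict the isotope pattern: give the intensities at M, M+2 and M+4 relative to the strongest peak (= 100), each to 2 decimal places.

Each Ad atom is independently Ad-78 (p = 0.7965) or Ad-80 (q = 0.2035); the cluster is the binomial expansion (p + q)^2.
P(M) = 0.7965^2 = 0.634412
P(M+2) = 2 × 0.7965^1 × 0.2035^1 = 0.324175
P(M+4) = 0.2035^2 = 0.041412
The M peak is largest (0.634412); scaling to 100 gives 100.00 : 51.10 : 6.53.

100.00 : 51.10 : 6.53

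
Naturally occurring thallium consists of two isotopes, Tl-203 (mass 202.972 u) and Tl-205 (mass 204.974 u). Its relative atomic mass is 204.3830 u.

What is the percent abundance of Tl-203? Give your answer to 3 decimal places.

Writing the weighted mean with unknown fraction x of Tl-203:
202.972·x + 204.974·(1 − x) = 204.3830
(202.972 − 204.974)·x = 204.3830 − 204.974
x = -0.5910 / -2.002 = 0.29520 → 29.520% Tl-203, 70.480% Tl-205.

29.520%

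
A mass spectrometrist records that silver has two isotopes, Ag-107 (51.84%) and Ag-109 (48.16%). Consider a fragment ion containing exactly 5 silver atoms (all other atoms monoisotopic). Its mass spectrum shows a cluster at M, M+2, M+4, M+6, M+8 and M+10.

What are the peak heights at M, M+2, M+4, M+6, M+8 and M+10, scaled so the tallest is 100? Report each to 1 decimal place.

Expanding (0.5184 + 0.4816)^5:
P(M) = 0.5184^5 = 0.037439
P(M+2) = 5 × 0.5184^4 × 0.4816^1 = 0.173907
P(M+4) = 10 × 0.5184^3 × 0.4816^2 = 0.323123
P(M+6) = 10 × 0.5184^2 × 0.4816^3 = 0.300185
P(M+8) = 5 × 0.5184^1 × 0.4816^4 = 0.139438
P(M+10) = 0.4816^5 = 0.025908
The M+4 peak is largest (0.323123); scaling to 100 gives 11.6 : 53.8 : 100.0 : 92.9 : 43.2 : 8.0.

11.6 : 53.8 : 100.0 : 92.9 : 43.2 : 8.0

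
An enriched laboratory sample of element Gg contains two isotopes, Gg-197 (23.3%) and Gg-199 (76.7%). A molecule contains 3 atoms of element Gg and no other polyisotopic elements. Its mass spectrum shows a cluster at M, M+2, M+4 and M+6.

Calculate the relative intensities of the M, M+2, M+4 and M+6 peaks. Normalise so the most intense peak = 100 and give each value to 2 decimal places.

2.80 : 27.68 : 91.13 : 100.00

The 3 Gg atoms are independent, so intensities follow the terms of (0.233 + 0.767)^3.
P(M) = 0.233^3 = 0.012649
P(M+2) = 3 × 0.233^2 × 0.767^1 = 0.124919
P(M+4) = 3 × 0.233^1 × 0.767^2 = 0.411214
P(M+6) = 0.767^3 = 0.451218
The M+6 peak is largest (0.451218); scaling to 100 gives 2.80 : 27.68 : 91.13 : 100.00.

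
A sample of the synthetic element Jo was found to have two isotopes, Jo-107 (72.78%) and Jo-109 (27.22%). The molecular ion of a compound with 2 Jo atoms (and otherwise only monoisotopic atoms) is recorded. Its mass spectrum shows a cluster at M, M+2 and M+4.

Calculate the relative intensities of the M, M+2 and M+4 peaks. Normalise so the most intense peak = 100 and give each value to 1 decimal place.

Each Jo atom is independently Jo-107 (p = 0.7278) or Jo-109 (q = 0.2722); the cluster is the binomial expansion (p + q)^2.
P(M) = 0.7278^2 = 0.529693
P(M+2) = 2 × 0.7278^1 × 0.2722^1 = 0.396214
P(M+4) = 0.2722^2 = 0.074093
The M peak is largest (0.529693); scaling to 100 gives 100.0 : 74.8 : 14.0.

100.0 : 74.8 : 14.0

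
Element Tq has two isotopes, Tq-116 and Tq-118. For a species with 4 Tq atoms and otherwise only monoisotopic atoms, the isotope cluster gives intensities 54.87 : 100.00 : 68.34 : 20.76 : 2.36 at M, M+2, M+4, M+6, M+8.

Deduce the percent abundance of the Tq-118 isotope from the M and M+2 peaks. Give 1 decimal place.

Write p for the Tq-116 fraction. I(M+2)/I(M) = [C(4,1)·p^3·(1−p)] / p^4 = 4·(1−p)/p = 100.00/54.87 = 1.8225
(1−p)/p = 1.8225/4 = 0.4556  ⇒  p = 1/(1 + 0.4556) = 0.6870
Tq-116: 68.7%, Tq-118: 31.3%.

31.3%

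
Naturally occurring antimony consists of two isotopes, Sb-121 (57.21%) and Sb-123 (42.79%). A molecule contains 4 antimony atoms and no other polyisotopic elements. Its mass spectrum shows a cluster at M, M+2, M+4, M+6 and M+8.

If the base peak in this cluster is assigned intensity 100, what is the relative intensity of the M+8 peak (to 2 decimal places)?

9.32

Binomial terms of (0.5721 + 0.4279)^4: M 0.1071, M+2 0.3205, M+4 0.3596, M+6 0.1793, M+8 0.0335 → M+4 is the base peak.
P(M+4) = C(4,2) × 0.5721^2 × 0.4279^2 = 6 × 0.32729841 × 0.18309841 = 0.359567 (base)
P(M+8) = C(4,4) × 0.5721^0 × 0.4279^4 = 1 × 1.0000 × 0.03352503 = 0.033525
Relative intensity = 0.033525 / 0.359567 × 100 = 9.32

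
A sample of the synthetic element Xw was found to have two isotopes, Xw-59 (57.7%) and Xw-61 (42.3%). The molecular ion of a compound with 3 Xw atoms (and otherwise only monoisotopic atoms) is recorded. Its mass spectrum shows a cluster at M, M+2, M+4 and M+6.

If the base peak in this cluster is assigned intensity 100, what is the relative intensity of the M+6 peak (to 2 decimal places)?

17.91

Term probabilities: M 0.1921, M+2 0.4225, M+4 0.3097, M+6 0.0757. Base peak = M+2.
P(M+2) = C(3,1) × 0.577^2 × 0.423^1 = 3 × 0.332929 × 0.4230 = 0.422487 (base)
P(M+6) = C(3,3) × 0.577^0 × 0.423^3 = 1 × 1.0000 × 0.07568697 = 0.075687
Relative intensity = 0.075687 / 0.422487 × 100 = 17.91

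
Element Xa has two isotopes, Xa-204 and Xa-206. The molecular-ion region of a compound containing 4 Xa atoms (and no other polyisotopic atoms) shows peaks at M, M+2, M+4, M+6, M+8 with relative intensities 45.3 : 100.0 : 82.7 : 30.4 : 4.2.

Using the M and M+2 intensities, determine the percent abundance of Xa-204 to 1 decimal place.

64.4%

Let p = fractional abundance of Xa-204. I(M+2)/I(M) = [C(4,1)·p^3·(1−p)] / p^4 = 4·(1−p)/p = 100.0/45.3 = 2.2075
(1−p)/p = 2.2075/4 = 0.5519  ⇒  p = 1/(1 + 0.5519) = 0.6444
Xa-204: 64.4%, Xa-206: 35.6%.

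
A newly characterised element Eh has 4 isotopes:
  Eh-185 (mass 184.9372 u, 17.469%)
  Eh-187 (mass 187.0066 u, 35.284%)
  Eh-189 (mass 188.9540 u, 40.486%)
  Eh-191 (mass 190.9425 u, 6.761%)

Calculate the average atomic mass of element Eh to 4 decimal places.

Weight each isotope mass by its fractional abundance: 0.17469 × 184.9372 + 0.35284 × 187.0066 + 0.40486 × 188.9540 + 0.06761 × 190.9425
= 32.30668 + 65.98341 + 76.49992 + 12.90962 = 187.69963 u

187.6996 u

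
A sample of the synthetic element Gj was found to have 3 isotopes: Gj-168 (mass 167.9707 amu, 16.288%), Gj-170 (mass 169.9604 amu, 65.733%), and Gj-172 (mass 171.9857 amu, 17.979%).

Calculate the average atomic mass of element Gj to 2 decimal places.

Weight each isotope mass by its fractional abundance: 0.16288 × 167.9707 + 0.65733 × 169.9604 + 0.17979 × 171.9857
= 27.35907 + 111.72007 + 30.92131 = 170.00045 amu

170.00 amu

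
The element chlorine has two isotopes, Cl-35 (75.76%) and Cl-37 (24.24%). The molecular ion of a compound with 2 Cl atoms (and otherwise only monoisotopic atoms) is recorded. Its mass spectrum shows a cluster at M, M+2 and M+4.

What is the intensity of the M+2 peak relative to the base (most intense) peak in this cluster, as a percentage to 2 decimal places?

63.99%

Binomial terms of (0.7576 + 0.2424)^2: M 0.5740, M+2 0.3673, M+4 0.0588 → M is the base peak.
P(M) = C(2,0) × 0.7576^2 × 0.2424^0 = 1 × 0.57395776 × 1.0000 = 0.573958 (base)
P(M+2) = C(2,1) × 0.7576^1 × 0.2424^1 = 2 × 0.7576 × 0.2424 = 0.367284
Relative intensity = 0.367284 / 0.573958 × 100 = 63.99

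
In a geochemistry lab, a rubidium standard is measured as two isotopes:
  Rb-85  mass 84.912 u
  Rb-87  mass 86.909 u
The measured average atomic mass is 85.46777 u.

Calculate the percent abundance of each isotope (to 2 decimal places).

Let x be the fractional abundance of Rb-85; then Rb-87 has abundance 1 − x.
84.912·x + 86.909·(1 − x) = 85.46777
(84.912 − 86.909)·x = 85.46777 − 86.909
x = -1.44123 / -1.997 = 0.72170 → 72.17% Rb-85, 27.83% Rb-87.

Rb-85: 72.17%, Rb-87: 27.83%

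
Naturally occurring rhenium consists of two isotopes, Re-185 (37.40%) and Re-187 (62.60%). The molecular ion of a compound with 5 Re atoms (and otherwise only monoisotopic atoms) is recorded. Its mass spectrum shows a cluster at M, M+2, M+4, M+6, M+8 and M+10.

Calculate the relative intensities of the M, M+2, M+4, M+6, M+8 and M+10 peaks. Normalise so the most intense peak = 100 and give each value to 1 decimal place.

Expanding (0.3740 + 0.6260)^5:
P(M) = 0.3740^5 = 0.007317
P(M+2) = 5 × 0.3740^4 × 0.6260^1 = 0.061239
P(M+4) = 10 × 0.3740^3 × 0.6260^2 = 0.205005
P(M+6) = 10 × 0.3740^2 × 0.6260^3 = 0.343136
P(M+8) = 5 × 0.3740^1 × 0.6260^4 = 0.287170
P(M+10) = 0.6260^5 = 0.096133
The M+6 peak is largest (0.343136); scaling to 100 gives 2.1 : 17.8 : 59.7 : 100.0 : 83.7 : 28.0.

2.1 : 17.8 : 59.7 : 100.0 : 83.7 : 28.0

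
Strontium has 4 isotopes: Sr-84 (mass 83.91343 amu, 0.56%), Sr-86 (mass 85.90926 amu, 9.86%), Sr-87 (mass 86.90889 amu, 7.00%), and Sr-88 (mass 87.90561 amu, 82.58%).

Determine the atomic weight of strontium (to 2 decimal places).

The abundance-weighted mean is 0.0056 × 83.91343 + 0.0986 × 85.90926 + 0.0700 × 86.90889 + 0.8258 × 87.90561
= 0.469915 + 8.470653 + 6.083622 + 72.592453 = 87.616643 amu

87.62 amu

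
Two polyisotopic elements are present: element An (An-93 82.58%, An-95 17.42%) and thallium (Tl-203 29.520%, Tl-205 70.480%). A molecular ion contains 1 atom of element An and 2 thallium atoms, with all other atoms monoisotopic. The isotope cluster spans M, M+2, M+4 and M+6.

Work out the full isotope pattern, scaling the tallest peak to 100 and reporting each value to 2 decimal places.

14.91 : 74.33 : 100.00 : 17.93

Element An pattern (n=1): 0.8258 : 0.1742
Thallium pattern (n=2): 0.08714304 : 0.41611392 : 0.49674304
Convolve the two distributions (both contribute in 2-u steps):
  M: 0.8258×0.08714304 = 0.071963
  M+2: 0.8258×0.41611392 + 0.1742×0.08714304 = 0.358807
  M+4: 0.8258×0.49674304 + 0.1742×0.41611392 = 0.482697
  M+6: 0.1742×0.49674304 = 0.086533
Scale to base peak (0.482697) = 100: 14.91 : 74.33 : 100.00 : 17.93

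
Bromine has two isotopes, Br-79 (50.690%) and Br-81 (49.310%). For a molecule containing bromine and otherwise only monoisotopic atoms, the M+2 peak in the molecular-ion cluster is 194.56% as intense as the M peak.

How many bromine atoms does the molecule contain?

With n Br atoms, P(M+2)/P(M) = C(n,1)·p^(n−1)q / p^n = n·q/p = n · 0.49310/0.50690.
n = 1.9456 × 0.50690/0.49310 = 2.00 ≈ 2

2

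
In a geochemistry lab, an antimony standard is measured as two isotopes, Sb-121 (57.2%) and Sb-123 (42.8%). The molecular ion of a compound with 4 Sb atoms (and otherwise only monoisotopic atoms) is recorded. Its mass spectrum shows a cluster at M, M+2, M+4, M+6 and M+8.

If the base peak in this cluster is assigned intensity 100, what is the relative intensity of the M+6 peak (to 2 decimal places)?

49.88

Binomial terms of (0.572 + 0.428)^4: M 0.1070, M+2 0.3204, M+4 0.3596, M+6 0.1794, M+8 0.0336 → M+4 is the base peak.
P(M+4) = C(4,2) × 0.572^2 × 0.428^2 = 6 × 0.327184 × 0.183184 = 0.359609 (base)
P(M+6) = C(4,3) × 0.572^1 × 0.428^3 = 4 × 0.5720 × 0.07840275 = 0.179385
Relative intensity = 0.179385 / 0.359609 × 100 = 49.88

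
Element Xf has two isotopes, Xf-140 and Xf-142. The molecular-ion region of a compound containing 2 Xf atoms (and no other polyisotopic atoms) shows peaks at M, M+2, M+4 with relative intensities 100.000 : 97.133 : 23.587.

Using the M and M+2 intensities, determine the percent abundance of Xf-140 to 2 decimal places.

Write p for the Xf-140 fraction. I(M+2)/I(M) = [C(2,1)·p^1·(1−p)] / p^2 = 2·(1−p)/p = 97.133/100.000 = 0.9713
(1−p)/p = 0.9713/2 = 0.4857  ⇒  p = 1/(1 + 0.4857) = 0.6731
Xf-140: 67.31%, Xf-142: 32.69%.

67.31%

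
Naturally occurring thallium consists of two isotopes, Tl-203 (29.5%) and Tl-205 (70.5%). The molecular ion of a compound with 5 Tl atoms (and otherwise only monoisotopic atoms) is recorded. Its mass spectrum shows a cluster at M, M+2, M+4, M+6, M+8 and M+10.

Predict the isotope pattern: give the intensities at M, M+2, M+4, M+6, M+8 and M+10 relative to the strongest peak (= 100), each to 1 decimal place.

0.6 : 7.3 : 35.0 : 83.7 : 100.0 : 47.8

The 5 Tl atoms are independent, so intensities follow the terms of (0.295 + 0.705)^5.
P(M) = 0.295^5 = 0.002234
P(M+2) = 5 × 0.295^4 × 0.705^1 = 0.026696
P(M+4) = 10 × 0.295^3 × 0.705^2 = 0.127598
P(M+6) = 10 × 0.295^2 × 0.705^3 = 0.304938
P(M+8) = 5 × 0.295^1 × 0.705^4 = 0.364375
P(M+10) = 0.705^5 = 0.174159
The M+8 peak is largest (0.364375); scaling to 100 gives 0.6 : 7.3 : 35.0 : 83.7 : 100.0 : 47.8.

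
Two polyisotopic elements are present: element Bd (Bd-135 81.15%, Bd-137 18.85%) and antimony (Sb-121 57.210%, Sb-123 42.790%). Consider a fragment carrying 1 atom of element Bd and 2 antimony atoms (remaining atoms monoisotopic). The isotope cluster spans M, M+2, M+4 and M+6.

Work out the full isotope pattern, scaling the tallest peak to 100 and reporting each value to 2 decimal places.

57.86 : 100.00 : 52.48 : 7.52

Element Bd pattern (n=1): 0.8115 : 0.1885
Antimony pattern (n=2): 0.32729841 : 0.48960318 : 0.18309841
Convolve the two distributions (both contribute in 2-u steps):
  M: 0.8115×0.32729841 = 0.265603
  M+2: 0.8115×0.48960318 + 0.1885×0.32729841 = 0.459009
  M+4: 0.8115×0.18309841 + 0.1885×0.48960318 = 0.240875
  M+6: 0.1885×0.18309841 = 0.034514
Scale to base peak (0.459009) = 100: 57.86 : 100.00 : 52.48 : 7.52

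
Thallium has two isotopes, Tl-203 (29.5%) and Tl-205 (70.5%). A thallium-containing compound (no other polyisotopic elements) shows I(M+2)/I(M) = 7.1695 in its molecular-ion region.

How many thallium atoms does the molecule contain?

With n Tl atoms, P(M+2)/P(M) = C(n,1)·p^(n−1)q / p^n = n·q/p = n · 0.705/0.295.
n = 7.1695 × 0.295/0.705 = 3.00 ≈ 3

3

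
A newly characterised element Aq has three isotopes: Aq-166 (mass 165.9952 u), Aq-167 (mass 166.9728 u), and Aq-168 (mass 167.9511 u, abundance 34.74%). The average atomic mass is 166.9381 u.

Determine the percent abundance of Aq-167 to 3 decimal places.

26.946%

Let x and y be the fractions of Aq-166 and Aq-167. Then x + y = 1 − 0.3474 = 0.6526 and 165.9952x + 166.9728y = 166.9381 − 0.3474×167.9511 = 108.59188786.
Substituting: 165.9952x + 166.9728(0.6526 − x) = 108.59188786
(165.9952 − 166.9728)x = -0.37456142  ⇒  x = 0.38314, y = 0.26946
Aq-166: 38.314%, Aq-167: 26.946%.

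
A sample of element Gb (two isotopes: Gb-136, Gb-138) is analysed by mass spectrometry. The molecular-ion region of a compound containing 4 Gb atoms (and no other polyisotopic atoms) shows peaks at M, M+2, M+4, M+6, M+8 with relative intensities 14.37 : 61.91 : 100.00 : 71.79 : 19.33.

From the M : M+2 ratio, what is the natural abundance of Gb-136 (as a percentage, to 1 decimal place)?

48.1%

Write p for the Gb-136 fraction. I(M+2)/I(M) = [C(4,1)·p^3·(1−p)] / p^4 = 4·(1−p)/p = 61.91/14.37 = 4.3083
(1−p)/p = 4.3083/4 = 1.0771  ⇒  p = 1/(1 + 1.0771) = 0.4814
Gb-136: 48.1%, Gb-138: 51.9%.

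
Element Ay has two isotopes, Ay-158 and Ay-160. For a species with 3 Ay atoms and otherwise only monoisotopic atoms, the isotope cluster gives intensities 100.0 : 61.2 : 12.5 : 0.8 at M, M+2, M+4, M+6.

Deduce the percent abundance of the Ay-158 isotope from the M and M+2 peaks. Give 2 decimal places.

83.06%

If p is the fraction of Ay that is Ay-158, then I(M+2)/I(M) = [C(3,1)·p^2·(1−p)] / p^3 = 3·(1−p)/p = 61.2/100.0 = 0.6120
(1−p)/p = 0.6120/3 = 0.2040  ⇒  p = 1/(1 + 0.2040) = 0.8306
Ay-158: 83.06%, Ay-160: 16.94%.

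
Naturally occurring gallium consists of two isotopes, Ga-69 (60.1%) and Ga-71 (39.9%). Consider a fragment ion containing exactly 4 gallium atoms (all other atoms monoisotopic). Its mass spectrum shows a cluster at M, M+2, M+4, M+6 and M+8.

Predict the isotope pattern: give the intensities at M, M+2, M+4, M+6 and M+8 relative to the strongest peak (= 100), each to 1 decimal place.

Each Ga atom is independently Ga-69 (p = 0.601) or Ga-71 (q = 0.399); the cluster is the binomial expansion (p + q)^4.
P(M) = 0.601^4 = 0.130466
P(M+2) = 4 × 0.601^3 × 0.399^1 = 0.346463
P(M+4) = 6 × 0.601^2 × 0.399^2 = 0.345021
P(M+6) = 4 × 0.601^1 × 0.399^3 = 0.152705
P(M+8) = 0.399^4 = 0.025345
The M+2 peak is largest (0.346463); scaling to 100 gives 37.7 : 100.0 : 99.6 : 44.1 : 7.3.

37.7 : 100.0 : 99.6 : 44.1 : 7.3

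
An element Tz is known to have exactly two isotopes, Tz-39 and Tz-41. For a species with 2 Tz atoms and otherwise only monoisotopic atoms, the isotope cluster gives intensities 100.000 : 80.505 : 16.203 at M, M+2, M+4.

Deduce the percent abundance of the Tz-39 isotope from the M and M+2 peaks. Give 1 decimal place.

If p is the fraction of Tz that is Tz-39, then I(M+2)/I(M) = [C(2,1)·p^1·(1−p)] / p^2 = 2·(1−p)/p = 80.505/100.000 = 0.8050
(1−p)/p = 0.8050/2 = 0.4025  ⇒  p = 1/(1 + 0.4025) = 0.7130
Tz-39: 71.3%, Tz-41: 28.7%.

71.3%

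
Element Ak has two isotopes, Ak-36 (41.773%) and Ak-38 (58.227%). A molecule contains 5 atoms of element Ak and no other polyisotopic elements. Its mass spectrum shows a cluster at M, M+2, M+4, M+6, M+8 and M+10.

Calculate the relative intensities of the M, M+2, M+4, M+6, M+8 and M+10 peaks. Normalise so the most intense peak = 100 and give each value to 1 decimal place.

The 5 Ak atoms are independent, so intensities follow the terms of (0.41773 + 0.58227)^5.
P(M) = 0.41773^5 = 0.012720
P(M+2) = 5 × 0.41773^4 × 0.58227^1 = 0.088650
P(M+4) = 10 × 0.41773^3 × 0.58227^2 = 0.247136
P(M+6) = 10 × 0.41773^2 × 0.58227^3 = 0.344480
P(M+8) = 5 × 0.41773^1 × 0.58227^4 = 0.240084
P(M+10) = 0.58227^5 = 0.066930
The M+6 peak is largest (0.344480); scaling to 100 gives 3.7 : 25.7 : 71.7 : 100.0 : 69.7 : 19.4.

3.7 : 25.7 : 71.7 : 100.0 : 69.7 : 19.4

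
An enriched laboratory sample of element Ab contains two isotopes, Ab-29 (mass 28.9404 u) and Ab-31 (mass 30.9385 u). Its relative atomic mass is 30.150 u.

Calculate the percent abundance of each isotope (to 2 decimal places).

Ab-29: 39.46%, Ab-31: 60.54%

With x = fraction of Ab-29 (so Ab-31 is 1 − x):
28.9404·x + 30.9385·(1 − x) = 30.150
(28.9404 − 30.9385)·x = 30.150 − 30.9385
x = -0.7885 / -1.9981 = 0.39462 → 39.46% Ab-29, 60.54% Ab-31.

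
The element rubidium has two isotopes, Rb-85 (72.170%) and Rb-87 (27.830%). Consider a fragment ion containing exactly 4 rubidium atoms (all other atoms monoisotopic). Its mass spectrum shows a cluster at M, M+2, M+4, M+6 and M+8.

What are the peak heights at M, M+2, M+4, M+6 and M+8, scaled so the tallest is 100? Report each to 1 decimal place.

Each Rb atom is independently Rb-85 (p = 0.72170) or Rb-87 (q = 0.27830); the cluster is the binomial expansion (p + q)^4.
P(M) = 0.72170^4 = 0.271286
P(M+2) = 4 × 0.72170^3 × 0.27830^1 = 0.418450
P(M+4) = 6 × 0.72170^2 × 0.27830^2 = 0.242042
P(M+6) = 4 × 0.72170^1 × 0.27830^3 = 0.062224
P(M+8) = 0.27830^4 = 0.005999
The M+2 peak is largest (0.418450); scaling to 100 gives 64.8 : 100.0 : 57.8 : 14.9 : 1.4.

64.8 : 100.0 : 57.8 : 14.9 : 1.4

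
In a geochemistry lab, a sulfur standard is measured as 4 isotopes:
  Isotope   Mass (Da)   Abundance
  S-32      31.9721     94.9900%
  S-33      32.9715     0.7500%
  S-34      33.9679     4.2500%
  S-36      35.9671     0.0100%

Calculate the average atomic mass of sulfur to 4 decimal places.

32.0648 Da

The abundance-weighted mean is 0.949900 × 31.9721 + 0.007500 × 32.9715 + 0.042500 × 33.9679 + 0.000100 × 35.9671
= 30.37030 + 0.24729 + 1.44364 + 0.00360 = 32.06483 Da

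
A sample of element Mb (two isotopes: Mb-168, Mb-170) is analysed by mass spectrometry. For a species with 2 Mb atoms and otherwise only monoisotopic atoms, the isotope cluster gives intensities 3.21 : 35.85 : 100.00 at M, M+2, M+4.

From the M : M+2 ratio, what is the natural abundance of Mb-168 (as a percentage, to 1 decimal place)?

If p is the fraction of Mb that is Mb-168, then I(M+2)/I(M) = [C(2,1)·p^1·(1−p)] / p^2 = 2·(1−p)/p = 35.85/3.21 = 11.1682
(1−p)/p = 11.1682/2 = 5.5841  ⇒  p = 1/(1 + 5.5841) = 0.1519
Mb-168: 15.2%, Mb-170: 84.8%.

15.2%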